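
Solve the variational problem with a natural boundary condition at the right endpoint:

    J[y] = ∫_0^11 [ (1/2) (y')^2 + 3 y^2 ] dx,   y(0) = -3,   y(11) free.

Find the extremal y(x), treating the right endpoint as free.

The Lagrangian L = (1/2) (y')^2 + 3 y^2 gives
    ∂L/∂y = 6 y,   ∂L/∂y' = y'.
Euler-Lagrange: y'' − 6 y = 0.
With k = sqrt(6), the general solution is
    y(x) = A cosh(sqrt(6) x) + B sinh(sqrt(6) x).
Fixed left endpoint y(0) = -3 ⇒ A = -3.
The right endpoint x = 11 is free, so the natural (transversality) condition is ∂L/∂y' |_{x=11} = 0, i.e. y'(11) = 0.
Compute y'(x) = A k sinh(k x) + B k cosh(k x), so
    y'(11) = A k sinh(k·11) + B k cosh(k·11) = 0
    ⇒ B = −A tanh(k·11) = 3 tanh(sqrt(6)·11).
Therefore the extremal is
    y(x) = −3 cosh(sqrt(6) x) + 3 tanh(sqrt(6)·11) sinh(sqrt(6) x).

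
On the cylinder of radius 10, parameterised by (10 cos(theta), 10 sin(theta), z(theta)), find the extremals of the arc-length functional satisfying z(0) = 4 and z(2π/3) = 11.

Parameterise the cylinder of radius R = 10 as
    r(θ) = (10 cos θ, 10 sin θ, z(θ)).
The arc-length element is
    ds = sqrt(100 + (dz/dθ)^2) dθ,
so the Lagrangian is L = sqrt(100 + z'^2).
L depends on z' only, not on z or θ, so ∂L/∂z = 0 and
    ∂L/∂z' = z' / sqrt(100 + z'^2).
The Euler-Lagrange equation gives
    d/dθ( z' / sqrt(100 + z'^2) ) = 0,
so z' is constant. Integrating once:
    z(θ) = a θ + b,
a helix on the cylinder (a straight line when the cylinder is unrolled). The constants a, b are determined by the endpoint conditions.
With endpoint conditions z(0) = 4 and z(2π/3) = 11: from z(0) = b we get b = 4, and a·2π/3 + 4 = 11 gives a = 21/(2π), so
    z(θ) = (21/(2π)) θ + 4.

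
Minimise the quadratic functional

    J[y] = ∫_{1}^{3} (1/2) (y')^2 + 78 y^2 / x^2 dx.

The Lagrangian is L = (1/2) (y')^2 + 78 y^2 / x^2.
Compute ∂L/∂y = 156y/x^2, ∂L/∂y' = y'.
The Euler-Lagrange equation d/dx(∂L/∂y') − ∂L/∂y = 0 reduces to
    y'' − 156/x^2 · y = 0  (x > 0).
Its general solution is
    y(x) = A x^13 + B x^(-12),
with A, B fixed by the endpoint conditions.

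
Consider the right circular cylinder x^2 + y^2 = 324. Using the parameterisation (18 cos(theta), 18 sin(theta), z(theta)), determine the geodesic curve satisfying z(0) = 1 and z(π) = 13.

Parameterise the cylinder of radius R = 18 as
    r(θ) = (18 cos θ, 18 sin θ, z(θ)).
The arc-length element is
    ds = sqrt(324 + (dz/dθ)^2) dθ,
so the Lagrangian is L = sqrt(324 + z'^2).
L depends on z' only, not on z or θ, so ∂L/∂z = 0 and
    ∂L/∂z' = z' / sqrt(324 + z'^2).
The Euler-Lagrange equation gives
    d/dθ( z' / sqrt(324 + z'^2) ) = 0,
so z' is constant. Integrating once:
    z(θ) = a θ + b,
a helix on the cylinder (a straight line when the cylinder is unrolled). The constants a, b are determined by the endpoint conditions.
With endpoint conditions z(0) = 1 and z(π) = 13: from z(0) = b we get b = 1, and a·π + 1 = 13 gives a = 12/π, so
    z(θ) = (12/π) θ + 1.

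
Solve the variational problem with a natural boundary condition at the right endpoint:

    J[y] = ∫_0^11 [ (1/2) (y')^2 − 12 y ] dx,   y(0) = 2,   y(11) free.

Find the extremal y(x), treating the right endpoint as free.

The Lagrangian L = (1/2) (y')^2 − 12 y gives
    ∂L/∂y = −12,   ∂L/∂y' = y'.
Euler-Lagrange: d/dx(y') − (−12) = 0, i.e. y'' + 12 = 0, so
    y(x) = −(12/2) x^2 + C1 x + C2.
Fixed left endpoint y(0) = 2 ⇒ C2 = 2.
The right endpoint x = 11 is free, so the natural (transversality) condition is ∂L/∂y' |_{x=11} = 0, i.e. y'(11) = 0.
Compute y'(x) = −12 x + C1, so y'(11) = −132 + C1 = 0 ⇒ C1 = 132.
Therefore the extremal is
    y(x) = −6 x^2 + 132 x + 2.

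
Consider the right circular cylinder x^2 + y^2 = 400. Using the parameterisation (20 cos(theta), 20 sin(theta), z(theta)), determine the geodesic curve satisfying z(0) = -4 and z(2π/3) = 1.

Parameterise the cylinder of radius R = 20 as
    r(θ) = (20 cos θ, 20 sin θ, z(θ)).
The arc-length element is
    ds = sqrt(400 + (dz/dθ)^2) dθ,
so the Lagrangian is L = sqrt(400 + z'^2).
L depends on z' only, not on z or θ, so ∂L/∂z = 0 and
    ∂L/∂z' = z' / sqrt(400 + z'^2).
The Euler-Lagrange equation gives
    d/dθ( z' / sqrt(400 + z'^2) ) = 0,
so z' is constant. Integrating once:
    z(θ) = a θ + b,
a helix on the cylinder (a straight line when the cylinder is unrolled). The constants a, b are determined by the endpoint conditions.
With endpoint conditions z(0) = -4 and z(2π/3) = 1: from z(0) = b we get b = -4, and a·2π/3 + -4 = 1 gives a = 15/(2π), so
    z(θ) = (15/(2π)) θ − 4.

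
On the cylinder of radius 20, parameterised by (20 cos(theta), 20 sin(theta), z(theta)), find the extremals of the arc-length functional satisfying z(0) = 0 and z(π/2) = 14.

Parameterise the cylinder of radius R = 20 as
    r(θ) = (20 cos θ, 20 sin θ, z(θ)).
The arc-length element is
    ds = sqrt(400 + (dz/dθ)^2) dθ,
so the Lagrangian is L = sqrt(400 + z'^2).
L depends on z' only, not on z or θ, so ∂L/∂z = 0 and
    ∂L/∂z' = z' / sqrt(400 + z'^2).
The Euler-Lagrange equation gives
    d/dθ( z' / sqrt(400 + z'^2) ) = 0,
so z' is constant. Integrating once:
    z(θ) = a θ + b,
a helix on the cylinder (a straight line when the cylinder is unrolled). The constants a, b are determined by the endpoint conditions.
With endpoint conditions z(0) = 0 and z(π/2) = 14: from z(0) = b we get b = 0, and a·π/2 + 0 = 14 gives a = 28/π, so
    z(θ) = (28/π) θ.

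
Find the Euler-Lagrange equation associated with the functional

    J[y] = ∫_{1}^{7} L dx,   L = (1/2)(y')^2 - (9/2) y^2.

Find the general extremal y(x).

The Lagrangian is L = (1/2)(y')^2 - (9/2) y^2.
∂L/∂y = -9y.
∂L/∂y' = y'.
The Euler-Lagrange equation d/dx(∂L/∂y') − ∂L/∂y = 0 becomes:
    y'' + 9 y = 0
General solution: y(x) = A sin(3x) + B cos(3x), where A and B are arbitrary constants fixed by the endpoint conditions.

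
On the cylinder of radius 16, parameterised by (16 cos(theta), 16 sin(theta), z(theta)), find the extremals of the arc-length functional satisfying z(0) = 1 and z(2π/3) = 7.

Parameterise the cylinder of radius R = 16 as
    r(θ) = (16 cos θ, 16 sin θ, z(θ)).
The arc-length element is
    ds = sqrt(256 + (dz/dθ)^2) dθ,
so the Lagrangian is L = sqrt(256 + z'^2).
L depends on z' only, not on z or θ, so ∂L/∂z = 0 and
    ∂L/∂z' = z' / sqrt(256 + z'^2).
The Euler-Lagrange equation gives
    d/dθ( z' / sqrt(256 + z'^2) ) = 0,
so z' is constant. Integrating once:
    z(θ) = a θ + b,
a helix on the cylinder (a straight line when the cylinder is unrolled). The constants a, b are determined by the endpoint conditions.
With endpoint conditions z(0) = 1 and z(2π/3) = 7: from z(0) = b we get b = 1, and a·2π/3 + 1 = 7 gives a = 9/π, so
    z(θ) = (9/π) θ + 1.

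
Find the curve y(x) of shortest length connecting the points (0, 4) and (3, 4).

Arc-length functional: J[y] = ∫ sqrt(1 + (y')^2) dx.
Lagrangian L = sqrt(1 + (y')^2) has no explicit y dependence, so ∂L/∂y = 0 and the Euler-Lagrange equation gives
    d/dx( y' / sqrt(1 + (y')^2) ) = 0  ⇒  y' / sqrt(1 + (y')^2) = const.
Hence y' is constant, so y(x) is affine.
Fitting the endpoints (0, 4) and (3, 4):
    slope m = (4 − 4) / (3 − 0) = 0,
    intercept c = 4 − m·0 = 4.
Extremal: y(x) = 4.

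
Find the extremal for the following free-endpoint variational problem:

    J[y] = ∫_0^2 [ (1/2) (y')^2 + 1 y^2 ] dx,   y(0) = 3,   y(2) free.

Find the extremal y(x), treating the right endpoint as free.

The Lagrangian L = (1/2) (y')^2 + 1 y^2 gives
    ∂L/∂y = 2 y,   ∂L/∂y' = y'.
Euler-Lagrange: y'' − 2 y = 0.
With k = sqrt(2), the general solution is
    y(x) = A cosh(sqrt(2) x) + B sinh(sqrt(2) x).
Fixed left endpoint y(0) = 3 ⇒ A = 3.
The right endpoint x = 2 is free, so the natural (transversality) condition is ∂L/∂y' |_{x=2} = 0, i.e. y'(2) = 0.
Compute y'(x) = A k sinh(k x) + B k cosh(k x), so
    y'(2) = A k sinh(k·2) + B k cosh(k·2) = 0
    ⇒ B = −A tanh(k·2) = − 3 tanh(sqrt(2)·2).
Therefore the extremal is
    y(x) = 3 cosh(sqrt(2) x) − 3 tanh(sqrt(2)·2) sinh(sqrt(2) x).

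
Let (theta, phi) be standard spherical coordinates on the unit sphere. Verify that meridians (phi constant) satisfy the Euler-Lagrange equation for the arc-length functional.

On the unit sphere with spherical coordinates (θ, φ), the induced metric is
    ds^2 = dθ^2 + sin^2(θ) dφ^2.
Using θ as the parameter, the arc-length functional becomes
    J[φ] = ∫ sqrt(1 + sin^2(θ) (dφ/dθ)^2) dθ.
So L = sqrt(1 + sin^2(θ) φ'^2). Compute
    ∂L/∂φ = 0  (L has no explicit φ dependence),
    ∂L/∂φ' = sin^2(θ) φ' / sqrt(1 + sin^2(θ) φ'^2).
For the candidate φ(θ) = c (constant), φ' = 0, so ∂L/∂φ' evaluated along the candidate vanishes, and ∂L/∂φ is identically zero. Hence
    d/dθ(∂L/∂φ') − ∂L/∂φ = 0
is satisfied. Therefore meridians φ = const are extremals of arc length — they are geodesics on the sphere.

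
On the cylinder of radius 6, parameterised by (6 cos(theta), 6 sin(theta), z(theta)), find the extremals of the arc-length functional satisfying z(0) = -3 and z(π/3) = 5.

Parameterise the cylinder of radius R = 6 as
    r(θ) = (6 cos θ, 6 sin θ, z(θ)).
The arc-length element is
    ds = sqrt(36 + (dz/dθ)^2) dθ,
so the Lagrangian is L = sqrt(36 + z'^2).
L depends on z' only, not on z or θ, so ∂L/∂z = 0 and
    ∂L/∂z' = z' / sqrt(36 + z'^2).
The Euler-Lagrange equation gives
    d/dθ( z' / sqrt(36 + z'^2) ) = 0,
so z' is constant. Integrating once:
    z(θ) = a θ + b,
a helix on the cylinder (a straight line when the cylinder is unrolled). The constants a, b are determined by the endpoint conditions.
With endpoint conditions z(0) = -3 and z(π/3) = 5: from z(0) = b we get b = -3, and a·π/3 + -3 = 5 gives a = 24/π, so
    z(θ) = (24/π) θ − 3.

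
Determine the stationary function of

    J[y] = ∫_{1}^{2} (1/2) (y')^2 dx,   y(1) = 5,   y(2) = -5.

The Lagrangian is L = (1/2) (y')^2.
Compute ∂L/∂y = 0, ∂L/∂y' = y'.
The Euler-Lagrange equation d/dx(∂L/∂y') − ∂L/∂y = 0 reduces to
    y'' = 0.
Its general solution is
    y(x) = A x + B,
with A, B fixed by the endpoint conditions.
Applying the endpoint conditions y(1) = 5 and y(2) = -5: solve A·1 + B = 5 and A·2 + B = -5. Subtracting gives A(2 − 1) = -5 − 5, so A = -10, and B = 5 − A·1 = 15. Therefore
    y(x) = -10 x + 15.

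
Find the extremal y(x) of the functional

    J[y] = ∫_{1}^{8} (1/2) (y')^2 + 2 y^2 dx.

The Lagrangian is L = (1/2) (y')^2 + 2 y^2.
Compute ∂L/∂y = 4y, ∂L/∂y' = y'.
The Euler-Lagrange equation d/dx(∂L/∂y') − ∂L/∂y = 0 reduces to
    y'' − 4 y = 0.
Its general solution is
    y(x) = A e^(2x) + B e^(−2x),
with A, B fixed by the endpoint conditions.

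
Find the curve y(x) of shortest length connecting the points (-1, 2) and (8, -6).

Arc-length functional: J[y] = ∫ sqrt(1 + (y')^2) dx.
Lagrangian L = sqrt(1 + (y')^2) has no explicit y dependence, so ∂L/∂y = 0 and the Euler-Lagrange equation gives
    d/dx( y' / sqrt(1 + (y')^2) ) = 0  ⇒  y' / sqrt(1 + (y')^2) = const.
Hence y' is constant, so y(x) is affine.
Fitting the endpoints (-1, 2) and (8, -6):
    slope m = ((-6) − 2) / (8 − (-1)) = -8/9,
    intercept c = 2 − m·(-1) = 10/9.
Extremal: y(x) = (-8/9) x + 10/9.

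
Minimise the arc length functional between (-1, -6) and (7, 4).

Arc-length functional: J[y] = ∫ sqrt(1 + (y')^2) dx.
Lagrangian L = sqrt(1 + (y')^2) has no explicit y dependence, so ∂L/∂y = 0 and the Euler-Lagrange equation gives
    d/dx( y' / sqrt(1 + (y')^2) ) = 0  ⇒  y' / sqrt(1 + (y')^2) = const.
Hence y' is constant, so y(x) is affine.
Fitting the endpoints (-1, -6) and (7, 4):
    slope m = (4 − (-6)) / (7 − (-1)) = 5/4,
    intercept c = (-6) − m·(-1) = -19/4.
Extremal: y(x) = (5/4) x - 19/4.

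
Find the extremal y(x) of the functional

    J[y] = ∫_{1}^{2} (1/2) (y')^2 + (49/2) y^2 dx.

The Lagrangian is L = (1/2) (y')^2 + (49/2) y^2.
Compute ∂L/∂y = 49y, ∂L/∂y' = y'.
The Euler-Lagrange equation d/dx(∂L/∂y') − ∂L/∂y = 0 reduces to
    y'' − 49 y = 0.
Its general solution is
    y(x) = A e^(7x) + B e^(−7x),
with A, B fixed by the endpoint conditions.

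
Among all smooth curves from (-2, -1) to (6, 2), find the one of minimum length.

Arc-length functional: J[y] = ∫ sqrt(1 + (y')^2) dx.
Lagrangian L = sqrt(1 + (y')^2) has no explicit y dependence, so ∂L/∂y = 0 and the Euler-Lagrange equation gives
    d/dx( y' / sqrt(1 + (y')^2) ) = 0  ⇒  y' / sqrt(1 + (y')^2) = const.
Hence y' is constant, so y(x) is affine.
Fitting the endpoints (-2, -1) and (6, 2):
    slope m = (2 − (-1)) / (6 − (-2)) = 3/8,
    intercept c = (-1) − m·(-2) = -1/4.
Extremal: y(x) = (3/8) x - 1/4.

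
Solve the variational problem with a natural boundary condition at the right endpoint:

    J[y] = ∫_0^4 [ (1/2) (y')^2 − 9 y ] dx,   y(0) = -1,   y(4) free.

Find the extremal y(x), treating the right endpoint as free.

The Lagrangian L = (1/2) (y')^2 − 9 y gives
    ∂L/∂y = −9,   ∂L/∂y' = y'.
Euler-Lagrange: d/dx(y') − (−9) = 0, i.e. y'' + 9 = 0, so
    y(x) = −(9/2) x^2 + C1 x + C2.
Fixed left endpoint y(0) = -1 ⇒ C2 = -1.
The right endpoint x = 4 is free, so the natural (transversality) condition is ∂L/∂y' |_{x=4} = 0, i.e. y'(4) = 0.
Compute y'(x) = −9 x + C1, so y'(4) = −36 + C1 = 0 ⇒ C1 = 36.
Therefore the extremal is
    y(x) = −(9/2) x^2 + 36 x − 1.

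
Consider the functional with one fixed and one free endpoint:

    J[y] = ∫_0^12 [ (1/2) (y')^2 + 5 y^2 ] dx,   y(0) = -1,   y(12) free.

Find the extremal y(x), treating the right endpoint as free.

The Lagrangian L = (1/2) (y')^2 + 5 y^2 gives
    ∂L/∂y = 10 y,   ∂L/∂y' = y'.
Euler-Lagrange: y'' − 10 y = 0.
With k = sqrt(10), the general solution is
    y(x) = A cosh(sqrt(10) x) + B sinh(sqrt(10) x).
Fixed left endpoint y(0) = -1 ⇒ A = -1.
The right endpoint x = 12 is free, so the natural (transversality) condition is ∂L/∂y' |_{x=12} = 0, i.e. y'(12) = 0.
Compute y'(x) = A k sinh(k x) + B k cosh(k x), so
    y'(12) = A k sinh(k·12) + B k cosh(k·12) = 0
    ⇒ B = −A tanh(k·12) = tanh(sqrt(10)·12).
Therefore the extremal is
    y(x) = −cosh(sqrt(10) x) + tanh(sqrt(10)·12) sinh(sqrt(10) x).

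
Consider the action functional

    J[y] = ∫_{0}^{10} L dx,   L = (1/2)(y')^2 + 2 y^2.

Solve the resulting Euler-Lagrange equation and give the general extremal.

The Lagrangian is L = (1/2)(y')^2 + 2 y^2.
∂L/∂y = 4y.
∂L/∂y' = y'.
The Euler-Lagrange equation d/dx(∂L/∂y') − ∂L/∂y = 0 becomes:
    y'' - 4 y = 0
General solution: y(x) = A e^(2x) + B e^(-2x), where A and B are arbitrary constants fixed by the endpoint conditions.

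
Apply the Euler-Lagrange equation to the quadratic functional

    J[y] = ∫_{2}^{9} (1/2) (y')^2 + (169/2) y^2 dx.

The Lagrangian is L = (1/2) (y')^2 + (169/2) y^2.
Compute ∂L/∂y = 169y, ∂L/∂y' = y'.
The Euler-Lagrange equation d/dx(∂L/∂y') − ∂L/∂y = 0 reduces to
    y'' − 169 y = 0.
Its general solution is
    y(x) = A e^(13x) + B e^(−13x),
with A, B fixed by the endpoint conditions.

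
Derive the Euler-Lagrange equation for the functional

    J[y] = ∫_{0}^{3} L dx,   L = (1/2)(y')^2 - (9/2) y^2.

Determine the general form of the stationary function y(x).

The Lagrangian is L = (1/2)(y')^2 - (9/2) y^2.
∂L/∂y = -9y.
∂L/∂y' = y'.
The Euler-Lagrange equation d/dx(∂L/∂y') − ∂L/∂y = 0 becomes:
    y'' + 9 y = 0
General solution: y(x) = A sin(3x) + B cos(3x), where A and B are arbitrary constants fixed by the endpoint conditions.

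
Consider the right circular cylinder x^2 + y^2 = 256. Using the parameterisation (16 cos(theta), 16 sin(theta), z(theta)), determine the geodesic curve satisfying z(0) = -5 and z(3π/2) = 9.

Parameterise the cylinder of radius R = 16 as
    r(θ) = (16 cos θ, 16 sin θ, z(θ)).
The arc-length element is
    ds = sqrt(256 + (dz/dθ)^2) dθ,
so the Lagrangian is L = sqrt(256 + z'^2).
L depends on z' only, not on z or θ, so ∂L/∂z = 0 and
    ∂L/∂z' = z' / sqrt(256 + z'^2).
The Euler-Lagrange equation gives
    d/dθ( z' / sqrt(256 + z'^2) ) = 0,
so z' is constant. Integrating once:
    z(θ) = a θ + b,
a helix on the cylinder (a straight line when the cylinder is unrolled). The constants a, b are determined by the endpoint conditions.
With endpoint conditions z(0) = -5 and z(3π/2) = 9: from z(0) = b we get b = -5, and a·3π/2 + -5 = 9 gives a = 28/(3π), so
    z(θ) = (28/(3π)) θ − 5.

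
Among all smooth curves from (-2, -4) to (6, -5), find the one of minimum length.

Arc-length functional: J[y] = ∫ sqrt(1 + (y')^2) dx.
Lagrangian L = sqrt(1 + (y')^2) has no explicit y dependence, so ∂L/∂y = 0 and the Euler-Lagrange equation gives
    d/dx( y' / sqrt(1 + (y')^2) ) = 0  ⇒  y' / sqrt(1 + (y')^2) = const.
Hence y' is constant, so y(x) is affine.
Fitting the endpoints (-2, -4) and (6, -5):
    slope m = ((-5) − (-4)) / (6 − (-2)) = -1/8,
    intercept c = (-4) − m·(-2) = -17/4.
Extremal: y(x) = (-1/8) x - 17/4.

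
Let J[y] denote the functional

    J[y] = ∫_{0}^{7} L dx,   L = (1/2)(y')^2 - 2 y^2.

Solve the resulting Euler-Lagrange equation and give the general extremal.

The Lagrangian is L = (1/2)(y')^2 - 2 y^2.
∂L/∂y = -4y.
∂L/∂y' = y'.
The Euler-Lagrange equation d/dx(∂L/∂y') − ∂L/∂y = 0 becomes:
    y'' + 4 y = 0
General solution: y(x) = A sin(2x) + B cos(2x), where A and B are arbitrary constants fixed by the endpoint conditions.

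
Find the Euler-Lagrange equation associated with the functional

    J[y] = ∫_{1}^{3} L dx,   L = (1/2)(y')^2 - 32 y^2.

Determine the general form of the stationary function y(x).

The Lagrangian is L = (1/2)(y')^2 - 32 y^2.
∂L/∂y = -64y.
∂L/∂y' = y'.
The Euler-Lagrange equation d/dx(∂L/∂y') − ∂L/∂y = 0 becomes:
    y'' + 64 y = 0
General solution: y(x) = A sin(8x) + B cos(8x), where A and B are arbitrary constants fixed by the endpoint conditions.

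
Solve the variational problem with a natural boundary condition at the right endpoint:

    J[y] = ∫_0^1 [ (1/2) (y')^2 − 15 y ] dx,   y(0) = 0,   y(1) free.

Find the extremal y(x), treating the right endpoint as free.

The Lagrangian L = (1/2) (y')^2 − 15 y gives
    ∂L/∂y = −15,   ∂L/∂y' = y'.
Euler-Lagrange: d/dx(y') − (−15) = 0, i.e. y'' + 15 = 0, so
    y(x) = −(15/2) x^2 + C1 x + C2.
Fixed left endpoint y(0) = 0 ⇒ C2 = 0.
The right endpoint x = 1 is free, so the natural (transversality) condition is ∂L/∂y' |_{x=1} = 0, i.e. y'(1) = 0.
Compute y'(x) = −15 x + C1, so y'(1) = −15 + C1 = 0 ⇒ C1 = 15.
Therefore the extremal is
    y(x) = −(15/2) x^2 + 15 x.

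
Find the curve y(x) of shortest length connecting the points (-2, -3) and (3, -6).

Arc-length functional: J[y] = ∫ sqrt(1 + (y')^2) dx.
Lagrangian L = sqrt(1 + (y')^2) has no explicit y dependence, so ∂L/∂y = 0 and the Euler-Lagrange equation gives
    d/dx( y' / sqrt(1 + (y')^2) ) = 0  ⇒  y' / sqrt(1 + (y')^2) = const.
Hence y' is constant, so y(x) is affine.
Fitting the endpoints (-2, -3) and (3, -6):
    slope m = ((-6) − (-3)) / (3 − (-2)) = -3/5,
    intercept c = (-3) − m·(-2) = -21/5.
Extremal: y(x) = (-3/5) x - 21/5.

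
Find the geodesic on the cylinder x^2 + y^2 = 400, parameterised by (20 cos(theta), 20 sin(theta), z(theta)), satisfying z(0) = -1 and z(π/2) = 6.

Parameterise the cylinder of radius R = 20 as
    r(θ) = (20 cos θ, 20 sin θ, z(θ)).
The arc-length element is
    ds = sqrt(400 + (dz/dθ)^2) dθ,
so the Lagrangian is L = sqrt(400 + z'^2).
L depends on z' only, not on z or θ, so ∂L/∂z = 0 and
    ∂L/∂z' = z' / sqrt(400 + z'^2).
The Euler-Lagrange equation gives
    d/dθ( z' / sqrt(400 + z'^2) ) = 0,
so z' is constant. Integrating once:
    z(θ) = a θ + b,
a helix on the cylinder (a straight line when the cylinder is unrolled). The constants a, b are determined by the endpoint conditions.
With endpoint conditions z(0) = -1 and z(π/2) = 6: from z(0) = b we get b = -1, and a·π/2 + -1 = 6 gives a = 14/π, so
    z(θ) = (14/π) θ − 1.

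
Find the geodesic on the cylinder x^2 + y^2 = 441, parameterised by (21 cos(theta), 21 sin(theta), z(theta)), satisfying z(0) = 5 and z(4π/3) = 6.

Parameterise the cylinder of radius R = 21 as
    r(θ) = (21 cos θ, 21 sin θ, z(θ)).
The arc-length element is
    ds = sqrt(441 + (dz/dθ)^2) dθ,
so the Lagrangian is L = sqrt(441 + z'^2).
L depends on z' only, not on z or θ, so ∂L/∂z = 0 and
    ∂L/∂z' = z' / sqrt(441 + z'^2).
The Euler-Lagrange equation gives
    d/dθ( z' / sqrt(441 + z'^2) ) = 0,
so z' is constant. Integrating once:
    z(θ) = a θ + b,
a helix on the cylinder (a straight line when the cylinder is unrolled). The constants a, b are determined by the endpoint conditions.
With endpoint conditions z(0) = 5 and z(4π/3) = 6: from z(0) = b we get b = 5, and a·4π/3 + 5 = 6 gives a = 3/(4π), so
    z(θ) = (3/(4π)) θ + 5.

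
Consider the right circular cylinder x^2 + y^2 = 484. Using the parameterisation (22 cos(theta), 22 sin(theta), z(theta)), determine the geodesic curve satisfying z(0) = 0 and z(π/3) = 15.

Parameterise the cylinder of radius R = 22 as
    r(θ) = (22 cos θ, 22 sin θ, z(θ)).
The arc-length element is
    ds = sqrt(484 + (dz/dθ)^2) dθ,
so the Lagrangian is L = sqrt(484 + z'^2).
L depends on z' only, not on z or θ, so ∂L/∂z = 0 and
    ∂L/∂z' = z' / sqrt(484 + z'^2).
The Euler-Lagrange equation gives
    d/dθ( z' / sqrt(484 + z'^2) ) = 0,
so z' is constant. Integrating once:
    z(θ) = a θ + b,
a helix on the cylinder (a straight line when the cylinder is unrolled). The constants a, b are determined by the endpoint conditions.
With endpoint conditions z(0) = 0 and z(π/3) = 15: from z(0) = b we get b = 0, and a·π/3 + 0 = 15 gives a = 45/π, so
    z(θ) = (45/π) θ.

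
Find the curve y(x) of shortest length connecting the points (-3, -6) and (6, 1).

Arc-length functional: J[y] = ∫ sqrt(1 + (y')^2) dx.
Lagrangian L = sqrt(1 + (y')^2) has no explicit y dependence, so ∂L/∂y = 0 and the Euler-Lagrange equation gives
    d/dx( y' / sqrt(1 + (y')^2) ) = 0  ⇒  y' / sqrt(1 + (y')^2) = const.
Hence y' is constant, so y(x) is affine.
Fitting the endpoints (-3, -6) and (6, 1):
    slope m = (1 − (-6)) / (6 − (-3)) = 7/9,
    intercept c = (-6) − m·(-3) = -11/3.
Extremal: y(x) = (7/9) x - 11/3.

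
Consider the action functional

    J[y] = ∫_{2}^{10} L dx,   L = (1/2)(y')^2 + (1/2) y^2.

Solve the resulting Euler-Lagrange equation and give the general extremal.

The Lagrangian is L = (1/2)(y')^2 + (1/2) y^2.
∂L/∂y = y.
∂L/∂y' = y'.
The Euler-Lagrange equation d/dx(∂L/∂y') − ∂L/∂y = 0 becomes:
    y'' - y = 0
General solution: y(x) = A e^x + B e^(-x), where A and B are arbitrary constants fixed by the endpoint conditions.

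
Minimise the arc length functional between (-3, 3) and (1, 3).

Arc-length functional: J[y] = ∫ sqrt(1 + (y')^2) dx.
Lagrangian L = sqrt(1 + (y')^2) has no explicit y dependence, so ∂L/∂y = 0 and the Euler-Lagrange equation gives
    d/dx( y' / sqrt(1 + (y')^2) ) = 0  ⇒  y' / sqrt(1 + (y')^2) = const.
Hence y' is constant, so y(x) is affine.
Fitting the endpoints (-3, 3) and (1, 3):
    slope m = (3 − 3) / (1 − (-3)) = 0,
    intercept c = 3 − m·(-3) = 3.
Extremal: y(x) = 3.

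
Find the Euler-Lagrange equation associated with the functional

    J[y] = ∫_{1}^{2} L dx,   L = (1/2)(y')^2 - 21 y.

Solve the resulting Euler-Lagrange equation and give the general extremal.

The Lagrangian is L = (1/2)(y')^2 - 21 y.
∂L/∂y = -21.
∂L/∂y' = y'.
The Euler-Lagrange equation d/dx(∂L/∂y') − ∂L/∂y = 0 becomes:
    y'' + 21 = 0
General solution: y(x) = -(21/2) x^2 + A x + B, where A and B are arbitrary constants fixed by the endpoint conditions.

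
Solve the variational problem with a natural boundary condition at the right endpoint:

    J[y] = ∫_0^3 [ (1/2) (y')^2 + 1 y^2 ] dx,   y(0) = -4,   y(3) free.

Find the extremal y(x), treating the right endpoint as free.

The Lagrangian L = (1/2) (y')^2 + 1 y^2 gives
    ∂L/∂y = 2 y,   ∂L/∂y' = y'.
Euler-Lagrange: y'' − 2 y = 0.
With k = sqrt(2), the general solution is
    y(x) = A cosh(sqrt(2) x) + B sinh(sqrt(2) x).
Fixed left endpoint y(0) = -4 ⇒ A = -4.
The right endpoint x = 3 is free, so the natural (transversality) condition is ∂L/∂y' |_{x=3} = 0, i.e. y'(3) = 0.
Compute y'(x) = A k sinh(k x) + B k cosh(k x), so
    y'(3) = A k sinh(k·3) + B k cosh(k·3) = 0
    ⇒ B = −A tanh(k·3) = 4 tanh(sqrt(2)·3).
Therefore the extremal is
    y(x) = −4 cosh(sqrt(2) x) + 4 tanh(sqrt(2)·3) sinh(sqrt(2) x).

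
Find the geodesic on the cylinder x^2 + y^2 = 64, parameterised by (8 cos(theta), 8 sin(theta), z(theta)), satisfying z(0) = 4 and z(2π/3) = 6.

Parameterise the cylinder of radius R = 8 as
    r(θ) = (8 cos θ, 8 sin θ, z(θ)).
The arc-length element is
    ds = sqrt(64 + (dz/dθ)^2) dθ,
so the Lagrangian is L = sqrt(64 + z'^2).
L depends on z' only, not on z or θ, so ∂L/∂z = 0 and
    ∂L/∂z' = z' / sqrt(64 + z'^2).
The Euler-Lagrange equation gives
    d/dθ( z' / sqrt(64 + z'^2) ) = 0,
so z' is constant. Integrating once:
    z(θ) = a θ + b,
a helix on the cylinder (a straight line when the cylinder is unrolled). The constants a, b are determined by the endpoint conditions.
With endpoint conditions z(0) = 4 and z(2π/3) = 6: from z(0) = b we get b = 4, and a·2π/3 + 4 = 6 gives a = 3/π, so
    z(θ) = (3/π) θ + 4.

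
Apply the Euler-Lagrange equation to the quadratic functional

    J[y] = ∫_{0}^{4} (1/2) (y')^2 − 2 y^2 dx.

The Lagrangian is L = (1/2) (y')^2 − 2 y^2.
Compute ∂L/∂y = -4y, ∂L/∂y' = y'.
The Euler-Lagrange equation d/dx(∂L/∂y') − ∂L/∂y = 0 reduces to
    y'' + 4 y = 0.
Its general solution is
    y(x) = A sin(2x) + B cos(2x),
with A, B fixed by the endpoint conditions.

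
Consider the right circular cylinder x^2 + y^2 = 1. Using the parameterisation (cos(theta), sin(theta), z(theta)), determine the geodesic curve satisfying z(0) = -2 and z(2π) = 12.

Parameterise the cylinder of radius R = 1 as
    r(θ) = (cos θ, sin θ, z(θ)).
The arc-length element is
    ds = sqrt(1 + (dz/dθ)^2) dθ,
so the Lagrangian is L = sqrt(1 + z'^2).
L depends on z' only, not on z or θ, so ∂L/∂z = 0 and
    ∂L/∂z' = z' / sqrt(1 + z'^2).
The Euler-Lagrange equation gives
    d/dθ( z' / sqrt(1 + z'^2) ) = 0,
so z' is constant. Integrating once:
    z(θ) = a θ + b,
a helix on the cylinder (a straight line when the cylinder is unrolled). The constants a, b are determined by the endpoint conditions.
With endpoint conditions z(0) = -2 and z(2π) = 12: from z(0) = b we get b = -2, and a·2π + -2 = 12 gives a = 7/π, so
    z(θ) = (7/π) θ − 2.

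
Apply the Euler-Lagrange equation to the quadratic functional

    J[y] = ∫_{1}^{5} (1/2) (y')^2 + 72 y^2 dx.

The Lagrangian is L = (1/2) (y')^2 + 72 y^2.
Compute ∂L/∂y = 144y, ∂L/∂y' = y'.
The Euler-Lagrange equation d/dx(∂L/∂y') − ∂L/∂y = 0 reduces to
    y'' − 144 y = 0.
Its general solution is
    y(x) = A e^(12x) + B e^(−12x),
with A, B fixed by the endpoint conditions.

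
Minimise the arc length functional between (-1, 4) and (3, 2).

Arc-length functional: J[y] = ∫ sqrt(1 + (y')^2) dx.
Lagrangian L = sqrt(1 + (y')^2) has no explicit y dependence, so ∂L/∂y = 0 and the Euler-Lagrange equation gives
    d/dx( y' / sqrt(1 + (y')^2) ) = 0  ⇒  y' / sqrt(1 + (y')^2) = const.
Hence y' is constant, so y(x) is affine.
Fitting the endpoints (-1, 4) and (3, 2):
    slope m = (2 − 4) / (3 − (-1)) = -1/2,
    intercept c = 4 − m·(-1) = 7/2.
Extremal: y(x) = (-1/2) x + 7/2.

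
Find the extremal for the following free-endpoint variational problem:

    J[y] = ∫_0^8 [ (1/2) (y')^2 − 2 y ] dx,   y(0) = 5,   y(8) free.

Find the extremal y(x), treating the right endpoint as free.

The Lagrangian L = (1/2) (y')^2 − 2 y gives
    ∂L/∂y = −2,   ∂L/∂y' = y'.
Euler-Lagrange: d/dx(y') − (−2) = 0, i.e. y'' + 2 = 0, so
    y(x) = −(2/2) x^2 + C1 x + C2.
Fixed left endpoint y(0) = 5 ⇒ C2 = 5.
The right endpoint x = 8 is free, so the natural (transversality) condition is ∂L/∂y' |_{x=8} = 0, i.e. y'(8) = 0.
Compute y'(x) = −2 x + C1, so y'(8) = −16 + C1 = 0 ⇒ C1 = 16.
Therefore the extremal is
    y(x) = −x^2 + 16 x + 5.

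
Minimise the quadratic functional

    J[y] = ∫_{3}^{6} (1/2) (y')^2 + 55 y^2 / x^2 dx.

The Lagrangian is L = (1/2) (y')^2 + 55 y^2 / x^2.
Compute ∂L/∂y = 110y/x^2, ∂L/∂y' = y'.
The Euler-Lagrange equation d/dx(∂L/∂y') − ∂L/∂y = 0 reduces to
    y'' − 110/x^2 · y = 0  (x > 0).
Its general solution is
    y(x) = A x^11 + B x^(-10),
with A, B fixed by the endpoint conditions.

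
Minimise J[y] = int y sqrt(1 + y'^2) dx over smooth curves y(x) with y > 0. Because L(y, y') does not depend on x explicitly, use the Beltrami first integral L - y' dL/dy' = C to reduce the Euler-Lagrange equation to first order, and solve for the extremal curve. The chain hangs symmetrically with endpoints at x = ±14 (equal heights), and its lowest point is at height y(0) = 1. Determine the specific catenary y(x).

The Lagrangian L(y, y') = y sqrt(1 + y'^2) has no explicit x dependence, so the Beltrami identity applies:
    L − y' ∂L/∂y' = C.
Compute ∂L/∂y' = y · y' / sqrt(1 + y'^2). Then
    L − y' ∂L/∂y'
    = y sqrt(1 + y'^2) − y · y'^2 / sqrt(1 + y'^2)
    = y (1 + y'^2 − y'^2) / sqrt(1 + y'^2)
    = y / sqrt(1 + y'^2) = C.
Squaring gives y^2 = C^2 (1 + y'^2), i.e.
    y'^2 = y^2 / C^2 − 1.
Separating variables,
    dy / sqrt(y^2 − C^2) = dx / C,
and integrating gives arccosh(y / C) = (x − a)/C, so
    y(x) = C cosh((x − a)/C),
the catenary. The constants C and a are fixed by the two endpoint conditions (and, for the hanging-chain problem, the length constraint selects C).
Now fit the given data. The endpoints x = ±14 are symmetric at equal height, so the catenary is even about its minimum: a = 0 and y(x) = C cosh(x/C). The lowest point is y(0) = C cosh(0) = C, and we are told y(0) = 1, so C = 1. Therefore
    y(x) = cosh(x),
and at the endpoints
    y(±14) = cosh(14).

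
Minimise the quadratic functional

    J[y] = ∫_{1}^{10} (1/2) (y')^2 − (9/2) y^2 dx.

The Lagrangian is L = (1/2) (y')^2 − (9/2) y^2.
Compute ∂L/∂y = -9y, ∂L/∂y' = y'.
The Euler-Lagrange equation d/dx(∂L/∂y') − ∂L/∂y = 0 reduces to
    y'' + 9 y = 0.
Its general solution is
    y(x) = A sin(3x) + B cos(3x),
with A, B fixed by the endpoint conditions.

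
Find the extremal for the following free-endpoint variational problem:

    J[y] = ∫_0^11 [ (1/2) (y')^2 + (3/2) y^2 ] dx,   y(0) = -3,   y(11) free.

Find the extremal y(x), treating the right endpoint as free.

The Lagrangian L = (1/2) (y')^2 + (3/2) y^2 gives
    ∂L/∂y = 3 y,   ∂L/∂y' = y'.
Euler-Lagrange: y'' − 3 y = 0.
With k = sqrt(3), the general solution is
    y(x) = A cosh(sqrt(3) x) + B sinh(sqrt(3) x).
Fixed left endpoint y(0) = -3 ⇒ A = -3.
The right endpoint x = 11 is free, so the natural (transversality) condition is ∂L/∂y' |_{x=11} = 0, i.e. y'(11) = 0.
Compute y'(x) = A k sinh(k x) + B k cosh(k x), so
    y'(11) = A k sinh(k·11) + B k cosh(k·11) = 0
    ⇒ B = −A tanh(k·11) = 3 tanh(sqrt(3)·11).
Therefore the extremal is
    y(x) = −3 cosh(sqrt(3) x) + 3 tanh(sqrt(3)·11) sinh(sqrt(3) x).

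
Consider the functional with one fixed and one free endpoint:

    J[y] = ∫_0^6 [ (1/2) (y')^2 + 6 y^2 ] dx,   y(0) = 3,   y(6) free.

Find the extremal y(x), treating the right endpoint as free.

The Lagrangian L = (1/2) (y')^2 + 6 y^2 gives
    ∂L/∂y = 12 y,   ∂L/∂y' = y'.
Euler-Lagrange: y'' − 12 y = 0.
With k = sqrt(12), the general solution is
    y(x) = A cosh(sqrt(12) x) + B sinh(sqrt(12) x).
Fixed left endpoint y(0) = 3 ⇒ A = 3.
The right endpoint x = 6 is free, so the natural (transversality) condition is ∂L/∂y' |_{x=6} = 0, i.e. y'(6) = 0.
Compute y'(x) = A k sinh(k x) + B k cosh(k x), so
    y'(6) = A k sinh(k·6) + B k cosh(k·6) = 0
    ⇒ B = −A tanh(k·6) = − 3 tanh(sqrt(12)·6).
Therefore the extremal is
    y(x) = 3 cosh(sqrt(12) x) − 3 tanh(sqrt(12)·6) sinh(sqrt(12) x).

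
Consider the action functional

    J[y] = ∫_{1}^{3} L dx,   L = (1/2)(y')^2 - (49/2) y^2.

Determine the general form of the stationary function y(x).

The Lagrangian is L = (1/2)(y')^2 - (49/2) y^2.
∂L/∂y = -49y.
∂L/∂y' = y'.
The Euler-Lagrange equation d/dx(∂L/∂y') − ∂L/∂y = 0 becomes:
    y'' + 49 y = 0
General solution: y(x) = A sin(7x) + B cos(7x), where A and B are arbitrary constants fixed by the endpoint conditions.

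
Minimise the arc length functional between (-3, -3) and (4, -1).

Arc-length functional: J[y] = ∫ sqrt(1 + (y')^2) dx.
Lagrangian L = sqrt(1 + (y')^2) has no explicit y dependence, so ∂L/∂y = 0 and the Euler-Lagrange equation gives
    d/dx( y' / sqrt(1 + (y')^2) ) = 0  ⇒  y' / sqrt(1 + (y')^2) = const.
Hence y' is constant, so y(x) is affine.
Fitting the endpoints (-3, -3) and (4, -1):
    slope m = ((-1) − (-3)) / (4 − (-3)) = 2/7,
    intercept c = (-3) − m·(-3) = -15/7.
Extremal: y(x) = (2/7) x - 15/7.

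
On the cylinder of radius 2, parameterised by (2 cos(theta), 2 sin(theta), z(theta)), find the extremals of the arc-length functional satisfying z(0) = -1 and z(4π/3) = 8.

Parameterise the cylinder of radius R = 2 as
    r(θ) = (2 cos θ, 2 sin θ, z(θ)).
The arc-length element is
    ds = sqrt(4 + (dz/dθ)^2) dθ,
so the Lagrangian is L = sqrt(4 + z'^2).
L depends on z' only, not on z or θ, so ∂L/∂z = 0 and
    ∂L/∂z' = z' / sqrt(4 + z'^2).
The Euler-Lagrange equation gives
    d/dθ( z' / sqrt(4 + z'^2) ) = 0,
so z' is constant. Integrating once:
    z(θ) = a θ + b,
a helix on the cylinder (a straight line when the cylinder is unrolled). The constants a, b are determined by the endpoint conditions.
With endpoint conditions z(0) = -1 and z(4π/3) = 8: from z(0) = b we get b = -1, and a·4π/3 + -1 = 8 gives a = 27/(4π), so
    z(θ) = (27/(4π)) θ − 1.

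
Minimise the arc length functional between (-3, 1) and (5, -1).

Arc-length functional: J[y] = ∫ sqrt(1 + (y')^2) dx.
Lagrangian L = sqrt(1 + (y')^2) has no explicit y dependence, so ∂L/∂y = 0 and the Euler-Lagrange equation gives
    d/dx( y' / sqrt(1 + (y')^2) ) = 0  ⇒  y' / sqrt(1 + (y')^2) = const.
Hence y' is constant, so y(x) is affine.
Fitting the endpoints (-3, 1) and (5, -1):
    slope m = ((-1) − 1) / (5 − (-3)) = -1/4,
    intercept c = 1 − m·(-3) = 1/4.
Extremal: y(x) = (-1/4) x + 1/4.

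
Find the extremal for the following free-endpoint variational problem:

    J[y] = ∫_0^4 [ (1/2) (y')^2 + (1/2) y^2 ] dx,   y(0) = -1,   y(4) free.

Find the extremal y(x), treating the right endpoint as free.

The Lagrangian L = (1/2) (y')^2 + (1/2) y^2 gives
    ∂L/∂y = 1 y,   ∂L/∂y' = y'.
Euler-Lagrange: y'' − y = 0.
With k = 1, the general solution is
    y(x) = A cosh(x) + B sinh(x).
Fixed left endpoint y(0) = -1 ⇒ A = -1.
The right endpoint x = 4 is free, so the natural (transversality) condition is ∂L/∂y' |_{x=4} = 0, i.e. y'(4) = 0.
Compute y'(x) = A k sinh(k x) + B k cosh(k x), so
    y'(4) = A k sinh(k·4) + B k cosh(k·4) = 0
    ⇒ B = −A tanh(k·4) = tanh(1·4).
Therefore the extremal is
    y(x) = −cosh(1 x) + tanh(1·4) sinh(1 x).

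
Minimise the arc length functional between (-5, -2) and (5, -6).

Arc-length functional: J[y] = ∫ sqrt(1 + (y')^2) dx.
Lagrangian L = sqrt(1 + (y')^2) has no explicit y dependence, so ∂L/∂y = 0 and the Euler-Lagrange equation gives
    d/dx( y' / sqrt(1 + (y')^2) ) = 0  ⇒  y' / sqrt(1 + (y')^2) = const.
Hence y' is constant, so y(x) is affine.
Fitting the endpoints (-5, -2) and (5, -6):
    slope m = ((-6) − (-2)) / (5 − (-5)) = -2/5,
    intercept c = (-2) − m·(-5) = -4.
Extremal: y(x) = (-2/5) x - 4.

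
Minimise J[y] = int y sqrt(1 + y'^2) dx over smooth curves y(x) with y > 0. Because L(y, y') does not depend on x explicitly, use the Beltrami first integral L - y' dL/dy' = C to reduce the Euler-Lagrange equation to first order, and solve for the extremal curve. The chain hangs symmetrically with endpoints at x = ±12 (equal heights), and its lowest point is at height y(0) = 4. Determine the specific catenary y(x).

The Lagrangian L(y, y') = y sqrt(1 + y'^2) has no explicit x dependence, so the Beltrami identity applies:
    L − y' ∂L/∂y' = C.
Compute ∂L/∂y' = y · y' / sqrt(1 + y'^2). Then
    L − y' ∂L/∂y'
    = y sqrt(1 + y'^2) − y · y'^2 / sqrt(1 + y'^2)
    = y (1 + y'^2 − y'^2) / sqrt(1 + y'^2)
    = y / sqrt(1 + y'^2) = C.
Squaring gives y^2 = C^2 (1 + y'^2), i.e.
    y'^2 = y^2 / C^2 − 1.
Separating variables,
    dy / sqrt(y^2 − C^2) = dx / C,
and integrating gives arccosh(y / C) = (x − a)/C, so
    y(x) = C cosh((x − a)/C),
the catenary. The constants C and a are fixed by the two endpoint conditions (and, for the hanging-chain problem, the length constraint selects C).
Now fit the given data. The endpoints x = ±12 are symmetric at equal height, so the catenary is even about its minimum: a = 0 and y(x) = C cosh(x/C). The lowest point is y(0) = C cosh(0) = C, and we are told y(0) = 4, so C = 4. Therefore
    y(x) = 4 cosh(x/4),
and at the endpoints
    y(±12) = 4 cosh(12/4).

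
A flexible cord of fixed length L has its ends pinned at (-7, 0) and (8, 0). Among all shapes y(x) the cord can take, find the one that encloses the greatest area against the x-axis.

Set up the augmented Lagrangian using a multiplier λ for the length constraint:
    F(y, y') = y − λ sqrt(1 + y'^2).
F has no explicit x dependence, so the Beltrami identity yields a first integral
    F − y' ∂F/∂y' = C.
Compute ∂F/∂y' = −λ y' / sqrt(1 + y'^2). Then
    y − λ sqrt(1 + y'^2) + λ y'^2 / sqrt(1 + y'^2) = C
    ⇒  y − λ / sqrt(1 + y'^2) = C.
Solving for y' and integrating gives
    (x − a)^2 + (y − b)^2 = λ^2,
a circular arc of radius λ. The constants a, b are determined by the endpoint conditions y(-7) = y(8) = 0, and λ is fixed implicitly by the length constraint
    ∫_{-7}^{8} sqrt(1 + y'^2) dx = L.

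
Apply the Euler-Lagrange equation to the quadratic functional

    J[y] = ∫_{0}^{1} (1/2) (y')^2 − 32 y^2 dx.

The Lagrangian is L = (1/2) (y')^2 − 32 y^2.
Compute ∂L/∂y = -64y, ∂L/∂y' = y'.
The Euler-Lagrange equation d/dx(∂L/∂y') − ∂L/∂y = 0 reduces to
    y'' + 64 y = 0.
Its general solution is
    y(x) = A sin(8x) + B cos(8x),
with A, B fixed by the endpoint conditions.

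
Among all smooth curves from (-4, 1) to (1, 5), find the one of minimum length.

Arc-length functional: J[y] = ∫ sqrt(1 + (y')^2) dx.
Lagrangian L = sqrt(1 + (y')^2) has no explicit y dependence, so ∂L/∂y = 0 and the Euler-Lagrange equation gives
    d/dx( y' / sqrt(1 + (y')^2) ) = 0  ⇒  y' / sqrt(1 + (y')^2) = const.
Hence y' is constant, so y(x) is affine.
Fitting the endpoints (-4, 1) and (1, 5):
    slope m = (5 − 1) / (1 − (-4)) = 4/5,
    intercept c = 1 − m·(-4) = 21/5.
Extremal: y(x) = (4/5) x + 21/5.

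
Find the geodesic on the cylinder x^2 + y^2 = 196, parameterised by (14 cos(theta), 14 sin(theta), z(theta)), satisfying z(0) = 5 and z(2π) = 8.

Parameterise the cylinder of radius R = 14 as
    r(θ) = (14 cos θ, 14 sin θ, z(θ)).
The arc-length element is
    ds = sqrt(196 + (dz/dθ)^2) dθ,
so the Lagrangian is L = sqrt(196 + z'^2).
L depends on z' only, not on z or θ, so ∂L/∂z = 0 and
    ∂L/∂z' = z' / sqrt(196 + z'^2).
The Euler-Lagrange equation gives
    d/dθ( z' / sqrt(196 + z'^2) ) = 0,
so z' is constant. Integrating once:
    z(θ) = a θ + b,
a helix on the cylinder (a straight line when the cylinder is unrolled). The constants a, b are determined by the endpoint conditions.
With endpoint conditions z(0) = 5 and z(2π) = 8: from z(0) = b we get b = 5, and a·2π + 5 = 8 gives a = 3/(2π), so
    z(θ) = (3/(2π)) θ + 5.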